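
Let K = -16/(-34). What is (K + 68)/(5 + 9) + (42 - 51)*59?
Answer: -62607/119 ≈ -526.11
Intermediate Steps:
K = 8/17 (K = -16*(-1/34) = 8/17 ≈ 0.47059)
(K + 68)/(5 + 9) + (42 - 51)*59 = (8/17 + 68)/(5 + 9) + (42 - 51)*59 = (1164/17)/14 - 9*59 = (1164/17)*(1/14) - 531 = 582/119 - 531 = -62607/119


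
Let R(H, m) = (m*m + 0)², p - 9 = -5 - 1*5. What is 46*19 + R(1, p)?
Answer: 875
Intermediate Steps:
p = -1 (p = 9 + (-5 - 1*5) = 9 + (-5 - 5) = 9 - 10 = -1)
R(H, m) = m⁴ (R(H, m) = (m² + 0)² = (m²)² = m⁴)
46*19 + R(1, p) = 46*19 + (-1)⁴ = 874 + 1 = 875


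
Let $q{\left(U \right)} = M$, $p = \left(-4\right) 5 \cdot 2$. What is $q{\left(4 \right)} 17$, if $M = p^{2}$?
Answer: $27200$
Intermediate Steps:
$p = -40$ ($p = \left(-20\right) 2 = -40$)
$M = 1600$ ($M = \left(-40\right)^{2} = 1600$)
$q{\left(U \right)} = 1600$
$q{\left(4 \right)} 17 = 1600 \cdot 17 = 27200$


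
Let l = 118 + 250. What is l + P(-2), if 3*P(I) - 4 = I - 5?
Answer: 367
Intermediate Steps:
l = 368
P(I) = -1/3 + I/3 (P(I) = 4/3 + (I - 5)/3 = 4/3 + (-5 + I)/3 = 4/3 + (-5/3 + I/3) = -1/3 + I/3)
l + P(-2) = 368 + (-1/3 + (1/3)*(-2)) = 368 + (-1/3 - 2/3) = 368 - 1 = 367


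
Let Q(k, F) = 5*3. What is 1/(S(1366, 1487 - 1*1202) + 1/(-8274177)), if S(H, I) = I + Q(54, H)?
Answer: 8274177/2482253099 ≈ 0.0033333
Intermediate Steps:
Q(k, F) = 15
S(H, I) = 15 + I (S(H, I) = I + 15 = 15 + I)
1/(S(1366, 1487 - 1*1202) + 1/(-8274177)) = 1/((15 + (1487 - 1*1202)) + 1/(-8274177)) = 1/((15 + (1487 - 1202)) - 1/8274177) = 1/((15 + 285) - 1/8274177) = 1/(300 - 1/8274177) = 1/(2482253099/8274177) = 8274177/2482253099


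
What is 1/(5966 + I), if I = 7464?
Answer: 1/13430 ≈ 7.4460e-5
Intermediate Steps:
1/(5966 + I) = 1/(5966 + 7464) = 1/13430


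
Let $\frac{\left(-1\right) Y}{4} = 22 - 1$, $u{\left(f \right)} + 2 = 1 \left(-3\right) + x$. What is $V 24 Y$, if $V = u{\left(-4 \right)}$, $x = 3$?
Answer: $4032$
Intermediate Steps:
$u{\left(f \right)} = -2$ ($u{\left(f \right)} = -2 + \left(1 \left(-3\right) + 3\right) = -2 + \left(-3 + 3\right) = -2 + 0 = -2$)
$V = -2$
$Y = -84$ ($Y = - 4 \left(22 - 1\right) = \left(-4\right) 21 = -84$)
$V 24 Y = \left(-2\right) 24 \left(-84\right) = \left(-48\right) \left(-84\right) = 4032$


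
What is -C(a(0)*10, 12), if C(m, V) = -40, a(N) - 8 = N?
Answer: 40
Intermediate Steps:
a(N) = 8 + N
-C(a(0)*10, 12) = -1*(-40) = 40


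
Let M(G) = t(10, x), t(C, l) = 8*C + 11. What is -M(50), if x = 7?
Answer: -91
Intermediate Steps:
t(C, l) = 11 + 8*C
M(G) = 91 (M(G) = 11 + 8*10 = 11 + 80 = 91)
-M(50) = -1*91 = -91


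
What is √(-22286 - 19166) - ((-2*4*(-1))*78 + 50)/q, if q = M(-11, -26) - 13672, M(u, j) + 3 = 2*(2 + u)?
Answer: 674/13693 + 2*I*√10363 ≈ 0.049222 + 203.6*I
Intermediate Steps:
M(u, j) = 1 + 2*u (M(u, j) = -3 + 2*(2 + u) = -3 + (4 + 2*u) = 1 + 2*u)
q = -13693 (q = (1 + 2*(-11)) - 13672 = (1 - 22) - 13672 = -21 - 13672 = -13693)
√(-22286 - 19166) - ((-2*4*(-1))*78 + 50)/q = √(-22286 - 19166) - ((-2*4*(-1))*78 + 50)/(-13693) = √(-41452) - (-8*(-1)*78 + 50)*(-1)/13693 = 2*I*√10363 - (8*78 + 50)*(-1)/13693 = 2*I*√10363 - (624 + 50)*(-1)/13693 = 2*I*√10363 - 674*(-1)/13693 = 2*I*√10363 - 1*(-674/13693) = 2*I*√10363 + 674/13693 = 674/13693 + 2*I*√10363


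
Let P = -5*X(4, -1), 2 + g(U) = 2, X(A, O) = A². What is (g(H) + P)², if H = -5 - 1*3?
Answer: 6400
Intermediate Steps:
H = -8 (H = -5 - 3 = -8)
g(U) = 0 (g(U) = -2 + 2 = 0)
P = -80 (P = -5*4² = -5*16 = -80)
(g(H) + P)² = (0 - 80)² = (-80)² = 6400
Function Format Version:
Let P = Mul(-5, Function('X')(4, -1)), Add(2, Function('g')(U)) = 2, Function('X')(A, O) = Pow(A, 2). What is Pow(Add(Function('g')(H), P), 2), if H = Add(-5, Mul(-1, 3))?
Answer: 6400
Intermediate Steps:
H = -8 (H = Add(-5, -3) = -8)
Function('g')(U) = 0 (Function('g')(U) = Add(-2, 2) = 0)
P = -80 (P = Mul(-5, Pow(4, 2)) = Mul(-5, 16) = -80)
Pow(Add(Function('g')(H), P), 2) = Pow(Add(0, -80), 2) = Pow(-80, 2) = 6400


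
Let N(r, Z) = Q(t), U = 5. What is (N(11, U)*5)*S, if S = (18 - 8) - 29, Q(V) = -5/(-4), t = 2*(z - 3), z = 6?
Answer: -475/4 ≈ -118.75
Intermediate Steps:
t = 6 (t = 2*(6 - 3) = 2*3 = 6)
Q(V) = 5/4 (Q(V) = -5*(-¼) = 5/4)
N(r, Z) = 5/4
S = -19 (S = 10 - 29 = -19)
(N(11, U)*5)*S = ((5/4)*5)*(-19) = (25/4)*(-19) = -475/4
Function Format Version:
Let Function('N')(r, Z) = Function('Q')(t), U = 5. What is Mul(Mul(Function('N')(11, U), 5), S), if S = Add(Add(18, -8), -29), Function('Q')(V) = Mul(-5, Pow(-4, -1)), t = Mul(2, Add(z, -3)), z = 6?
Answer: Rational(-475, 4) ≈ -118.75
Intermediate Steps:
t = 6 (t = Mul(2, Add(6, -3)) = Mul(2, 3) = 6)
Function('Q')(V) = Rational(5, 4) (Function('Q')(V) = Mul(-5, Rational(-1, 4)) = Rational(5, 4))
Function('N')(r, Z) = Rational(5, 4)
S = -19 (S = Add(10, -29) = -19)
Mul(Mul(Function('N')(11, U), 5), S) = Mul(Mul(Rational(5, 4), 5), -19) = Mul(Rational(25, 4), -19) = Rational(-475, 4)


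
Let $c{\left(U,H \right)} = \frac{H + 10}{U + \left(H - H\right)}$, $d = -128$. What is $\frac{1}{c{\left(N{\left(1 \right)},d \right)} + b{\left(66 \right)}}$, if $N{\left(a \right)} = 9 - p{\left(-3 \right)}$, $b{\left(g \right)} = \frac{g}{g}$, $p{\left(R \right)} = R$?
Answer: $- \frac{6}{53} \approx -0.11321$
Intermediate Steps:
$b{\left(g \right)} = 1$
$N{\left(a \right)} = 12$ ($N{\left(a \right)} = 9 - -3 = 9 + 3 = 12$)
$c{\left(U,H \right)} = \frac{10 + H}{U}$ ($c{\left(U,H \right)} = \frac{10 + H}{U + 0} = \frac{10 + H}{U}$)
$\frac{1}{c{\left(N{\left(1 \right)},d \right)} + b{\left(66 \right)}} = \frac{1}{\frac{10 - 128}{12} + 1} = \frac{1}{\frac{1}{12} \left(-118\right) + 1} = \frac{1}{- \frac{59}{6} + 1} = \frac{1}{- \frac{53}{6}} = - \frac{6}{53}$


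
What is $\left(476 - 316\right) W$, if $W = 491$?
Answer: $78560$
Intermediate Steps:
$\left(476 - 316\right) W = \left(476 - 316\right) 491 = 160 \cdot 491 = 78560$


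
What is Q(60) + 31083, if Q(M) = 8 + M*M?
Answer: 34691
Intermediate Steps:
Q(M) = 8 + M²
Q(60) + 31083 = (8 + 60²) + 31083 = (8 + 3600) + 31083 = 3608 + 31083 = 34691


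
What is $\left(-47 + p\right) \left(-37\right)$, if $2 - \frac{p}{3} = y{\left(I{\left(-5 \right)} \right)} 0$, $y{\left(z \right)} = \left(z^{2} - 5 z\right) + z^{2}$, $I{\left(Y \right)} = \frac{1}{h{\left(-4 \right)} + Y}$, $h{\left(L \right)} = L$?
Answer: $1517$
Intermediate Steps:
$I{\left(Y \right)} = \frac{1}{-4 + Y}$
$y{\left(z \right)} = - 5 z + 2 z^{2}$
$p = 6$ ($p = 6 - 3 \frac{-5 + \frac{2}{-4 - 5}}{-4 - 5} \cdot 0 = 6 - 3 \frac{-5 + \frac{2}{-9}}{-9} \cdot 0 = 6 - 3 - \frac{-5 + 2 \left(- \frac{1}{9}\right)}{9} \cdot 0 = 6 - 3 - \frac{-5 - \frac{2}{9}}{9} \cdot 0 = 6 - 3 \left(- \frac{1}{9}\right) \left(- \frac{47}{9}\right) 0 = 6 - 3 \cdot \frac{47}{81} \cdot 0 = 6 - 0 = 6 + 0 = 6$)
$\left(-47 + p\right) \left(-37\right) = \left(-47 + 6\right) \left(-37\right) = \left(-41\right) \left(-37\right) = 1517$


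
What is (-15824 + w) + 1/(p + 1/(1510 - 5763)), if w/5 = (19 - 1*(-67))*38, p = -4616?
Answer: 10130029831/19631849 ≈ 516.00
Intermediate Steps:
w = 16340 (w = 5*((19 - 1*(-67))*38) = 5*((19 + 67)*38) = 5*(86*38) = 5*3268 = 16340)
(-15824 + w) + 1/(p + 1/(1510 - 5763)) = (-15824 + 16340) + 1/(-4616 + 1/(1510 - 5763)) = 516 + 1/(-4616 + 1/(-4253)) = 516 + 1/(-4616 - 1/4253) = 516 + 1/(-19631849/4253) = 516 - 4253/19631849 = 10130029831/19631849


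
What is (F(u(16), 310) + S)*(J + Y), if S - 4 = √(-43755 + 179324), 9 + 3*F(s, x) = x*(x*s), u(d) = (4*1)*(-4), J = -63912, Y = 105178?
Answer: -63450477802/3 + 41266*√135569 ≈ -2.1135e+10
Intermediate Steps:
u(d) = -16 (u(d) = 4*(-4) = -16)
F(s, x) = -3 + s*x²/3 (F(s, x) = -3 + (x*(x*s))/3 = -3 + (x*(s*x))/3 = -3 + (s*x²)/3 = -3 + s*x²/3)
S = 4 + √135569 (S = 4 + √(-43755 + 179324) = 4 + √135569 ≈ 372.20)
(F(u(16), 310) + S)*(J + Y) = ((-3 + (⅓)*(-16)*310²) + (4 + √135569))*(-63912 + 105178) = ((-3 + (⅓)*(-16)*96100) + (4 + √135569))*41266 = ((-3 - 1537600/3) + (4 + √135569))*41266 = (-1537609/3 + (4 + √135569))*41266 = (-1537597/3 + √135569)*41266 = -63450477802/3 + 41266*√135569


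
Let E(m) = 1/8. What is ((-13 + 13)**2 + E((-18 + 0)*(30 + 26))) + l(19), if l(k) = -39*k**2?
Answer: -112631/8 ≈ -14079.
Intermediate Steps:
E(m) = 1/8
((-13 + 13)**2 + E((-18 + 0)*(30 + 26))) + l(19) = ((-13 + 13)**2 + 1/8) - 39*19**2 = (0**2 + 1/8) - 39*361 = (0 + 1/8) - 14079 = 1/8 - 14079 = -112631/8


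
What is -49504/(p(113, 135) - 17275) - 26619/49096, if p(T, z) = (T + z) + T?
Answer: 52110911/21852888 ≈ 2.3846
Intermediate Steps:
p(T, z) = z + 2*T
-49504/(p(113, 135) - 17275) - 26619/49096 = -49504/((135 + 2*113) - 17275) - 26619/49096 = -49504/((135 + 226) - 17275) - 26619*1/49096 = -49504/(361 - 17275) - 1401/2584 = -49504/(-16914) - 1401/2584 = -49504*(-1/16914) - 1401/2584 = 24752/8457 - 1401/2584 = 52110911/21852888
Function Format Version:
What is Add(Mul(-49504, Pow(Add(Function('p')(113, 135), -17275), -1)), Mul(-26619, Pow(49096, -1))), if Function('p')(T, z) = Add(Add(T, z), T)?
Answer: Rational(52110911, 21852888) ≈ 2.3846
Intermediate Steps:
Function('p')(T, z) = Add(z, Mul(2, T))
Add(Mul(-49504, Pow(Add(Function('p')(113, 135), -17275), -1)), Mul(-26619, Pow(49096, -1))) = Add(Mul(-49504, Pow(Add(Add(135, Mul(2, 113)), -17275), -1)), Mul(-26619, Pow(49096, -1))) = Add(Mul(-49504, Pow(Add(Add(135, 226), -17275), -1)), Mul(-26619, Rational(1, 49096))) = Add(Mul(-49504, Pow(Add(361, -17275), -1)), Rational(-1401, 2584)) = Add(Mul(-49504, Pow(-16914, -1)), Rational(-1401, 2584)) = Add(Mul(-49504, Rational(-1, 16914)), Rational(-1401, 2584)) = Add(Rational(24752, 8457), Rational(-1401, 2584)) = Rational(52110911, 21852888)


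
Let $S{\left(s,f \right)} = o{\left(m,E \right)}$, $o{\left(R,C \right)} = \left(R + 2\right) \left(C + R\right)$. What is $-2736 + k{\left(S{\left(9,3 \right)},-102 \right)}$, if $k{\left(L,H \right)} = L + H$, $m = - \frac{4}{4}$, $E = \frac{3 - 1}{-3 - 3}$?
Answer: $- \frac{8518}{3} \approx -2839.3$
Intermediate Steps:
$E = - \frac{1}{3}$ ($E = \frac{2}{-6} = 2 \left(- \frac{1}{6}\right) = - \frac{1}{3} \approx -0.33333$)
$m = -1$ ($m = \left(-4\right) \frac{1}{4} = -1$)
$o{\left(R,C \right)} = \left(2 + R\right) \left(C + R\right)$
$S{\left(s,f \right)} = - \frac{4}{3}$ ($S{\left(s,f \right)} = \left(-1\right)^{2} + 2 \left(- \frac{1}{3}\right) + 2 \left(-1\right) - - \frac{1}{3} = 1 - \frac{2}{3} - 2 + \frac{1}{3} = - \frac{4}{3}$)
$k{\left(L,H \right)} = H + L$
$-2736 + k{\left(S{\left(9,3 \right)},-102 \right)} = -2736 - \frac{310}{3} = - \frac{8518}{3}$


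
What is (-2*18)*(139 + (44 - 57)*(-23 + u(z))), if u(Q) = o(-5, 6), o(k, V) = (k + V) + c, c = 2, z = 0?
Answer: -14364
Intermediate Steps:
o(k, V) = 2 + V + k (o(k, V) = (k + V) + 2 = (V + k) + 2 = 2 + V + k)
u(Q) = 3 (u(Q) = 2 + 6 - 5 = 3)
(-2*18)*(139 + (44 - 57)*(-23 + u(z))) = (-2*18)*(139 + (44 - 57)*(-23 + 3)) = -36*(139 - 13*(-20)) = -36*(139 + 260) = -36*399 = -14364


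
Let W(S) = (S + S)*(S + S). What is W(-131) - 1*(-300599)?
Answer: 369243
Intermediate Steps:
W(S) = 4*S² (W(S) = (2*S)*(2*S) = 4*S²)
W(-131) - 1*(-300599) = 4*(-131)² - 1*(-300599) = 4*17161 + 300599 = 68644 + 300599 = 369243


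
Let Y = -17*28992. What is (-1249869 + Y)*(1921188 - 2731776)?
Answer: 1412638457004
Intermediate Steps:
Y = -492864
(-1249869 + Y)*(1921188 - 2731776) = (-1249869 - 492864)*(1921188 - 2731776) = -1742733*(-810588) = 1412638457004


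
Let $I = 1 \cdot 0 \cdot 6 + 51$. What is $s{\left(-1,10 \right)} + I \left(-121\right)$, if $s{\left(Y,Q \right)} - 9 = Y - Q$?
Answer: $-6173$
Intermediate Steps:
$s{\left(Y,Q \right)} = 9 + Y - Q$ ($s{\left(Y,Q \right)} = 9 - \left(Q - Y\right) = 9 + Y - Q$)
$I = 51$ ($I = 0 \cdot 6 + 51 = 0 + 51 = 51$)
$s{\left(-1,10 \right)} + I \left(-121\right) = \left(9 - 1 - 10\right) + 51 \left(-121\right) = \left(9 - 1 - 10\right) - 6171 = -2 - 6171 = -6173$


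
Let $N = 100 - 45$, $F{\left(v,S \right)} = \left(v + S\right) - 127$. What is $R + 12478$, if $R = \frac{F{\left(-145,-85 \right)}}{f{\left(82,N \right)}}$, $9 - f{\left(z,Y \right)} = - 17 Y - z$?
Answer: $\frac{4267357}{342} \approx 12478.0$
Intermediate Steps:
$F{\left(v,S \right)} = -127 + S + v$ ($F{\left(v,S \right)} = \left(S + v\right) - 127 = -127 + S + v$)
$N = 55$
$f{\left(z,Y \right)} = 9 + z + 17 Y$ ($f{\left(z,Y \right)} = 9 - \left(- 17 Y - z\right) = 9 - \left(- z - 17 Y\right) = 9 + \left(z + 17 Y\right) = 9 + z + 17 Y$)
$R = - \frac{119}{342}$ ($R = \frac{-127 - 85 - 145}{9 + 82 + 17 \cdot 55} = - \frac{357}{9 + 82 + 935} = - \frac{357}{1026} = \left(-357\right) \frac{1}{1026} = - \frac{119}{342} \approx -0.34795$)
$R + 12478 = - \frac{119}{342} + 12478 = \frac{4267357}{342}$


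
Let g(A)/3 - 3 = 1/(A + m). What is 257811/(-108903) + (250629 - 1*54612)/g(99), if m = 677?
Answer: 1840371778991/84545029 ≈ 21768.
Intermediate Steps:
g(A) = 9 + 3/(677 + A) (g(A) = 9 + 3/(A + 677) = 9 + 3/(677 + A))
257811/(-108903) + (250629 - 1*54612)/g(99) = 257811/(-108903) + (250629 - 1*54612)/((3*(2032 + 3*99)/(677 + 99))) = 257811*(-1/108903) + (250629 - 54612)/((3*(2032 + 297)/776)) = -85937/36301 + 196017/((3*(1/776)*2329)) = -85937/36301 + 196017/(6987/776) = -85937/36301 + 196017*(776/6987) = -85937/36301 + 50703064/2329 = 1840371778991/84545029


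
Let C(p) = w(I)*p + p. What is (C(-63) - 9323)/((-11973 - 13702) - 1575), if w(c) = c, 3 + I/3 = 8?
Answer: 10331/27250 ≈ 0.37912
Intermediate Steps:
I = 15 (I = -9 + 3*8 = -9 + 24 = 15)
C(p) = 16*p (C(p) = 15*p + p = 16*p)
(C(-63) - 9323)/((-11973 - 13702) - 1575) = (16*(-63) - 9323)/((-11973 - 13702) - 1575) = (-1008 - 9323)/(-25675 - 1575) = -10331/(-27250) = -10331*(-1/27250) = 10331/27250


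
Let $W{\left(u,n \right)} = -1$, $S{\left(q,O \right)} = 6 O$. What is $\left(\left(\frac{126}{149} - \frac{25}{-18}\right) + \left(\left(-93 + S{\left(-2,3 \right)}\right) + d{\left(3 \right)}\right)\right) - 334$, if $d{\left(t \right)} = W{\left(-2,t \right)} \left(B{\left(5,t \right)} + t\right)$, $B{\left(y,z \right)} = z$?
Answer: $- \frac{1107037}{2682} \approx -412.77$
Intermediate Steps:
$d{\left(t \right)} = - 2 t$ ($d{\left(t \right)} = - (t + t) = - 2 t$)
$\left(\left(\frac{126}{149} - \frac{25}{-18}\right) + \left(\left(-93 + S{\left(-2,3 \right)}\right) + d{\left(3 \right)}\right)\right) - 334 = \left(\left(\frac{126}{149} - \frac{25}{-18}\right) + \left(\left(-93 + 6 \cdot 3\right) - 6\right)\right) - 334 = \left(\left(126 \cdot \frac{1}{149} - - \frac{25}{18}\right) + \left(\left(-93 + 18\right) - 6\right)\right) - 334 = \left(\left(\frac{126}{149} + \frac{25}{18}\right) - 81\right) - 334 = \left(\frac{5993}{2682} - 81\right) - 334 = - \frac{211249}{2682} - 334 = - \frac{1107037}{2682}$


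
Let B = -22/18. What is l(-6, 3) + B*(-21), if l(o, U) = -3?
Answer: 68/3 ≈ 22.667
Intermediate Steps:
B = -11/9 (B = -22*1/18 = -11/9 ≈ -1.2222)
l(-6, 3) + B*(-21) = -3 - 11/9*(-21) = -3 + 77/3 = 68/3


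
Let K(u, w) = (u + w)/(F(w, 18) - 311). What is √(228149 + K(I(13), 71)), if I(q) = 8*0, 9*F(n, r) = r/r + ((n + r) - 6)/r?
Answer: √576800923441127/50281 ≈ 477.65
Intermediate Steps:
F(n, r) = ⅑ + (-6 + n + r)/(9*r) (F(n, r) = (r/r + ((n + r) - 6)/r)/9 = (1 + (-6 + n + r)/r)/9 = ⅑ + (-6 + n + r)/(9*r))
I(q) = 0
K(u, w) = (u + w)/(-8392/27 + w/162) (K(u, w) = (u + w)/((⅑)*(-6 + w + 2*18)/18 - 311) = (u + w)/((⅑)*(1/18)*(-6 + w + 36) - 311) = (u + w)/((⅑)*(1/18)*(30 + w) - 311) = (u + w)/((5/27 + w/162) - 311) = (u + w)/(-8392/27 + w/162))
√(228149 + K(I(13), 71)) = √(228149 + 162*(0 + 71)/(-50352 + 71)) = √(228149 + 162*71/(-50281)) = √(228149 + 162*(-1/50281)*71) = √(228149 - 11502/50281) = √(11471548367/50281) = √576800923441127/50281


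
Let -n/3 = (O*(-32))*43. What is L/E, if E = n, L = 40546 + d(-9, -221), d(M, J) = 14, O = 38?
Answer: 845/3268 ≈ 0.25857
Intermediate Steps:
L = 40560 (L = 40546 + 14 = 40560)
n = 156864 (n = -3*38*(-32)*43 = -(-3648)*43 = -3*(-52288) = 156864)
E = 156864
L/E = 40560/156864 = 40560*(1/156864) = 845/3268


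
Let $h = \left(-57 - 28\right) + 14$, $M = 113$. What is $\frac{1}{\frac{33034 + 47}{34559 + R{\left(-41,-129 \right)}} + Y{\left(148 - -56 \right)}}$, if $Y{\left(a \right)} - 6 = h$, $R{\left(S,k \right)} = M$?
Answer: $- \frac{34672}{2220599} \approx -0.015614$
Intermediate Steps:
$R{\left(S,k \right)} = 113$
$h = -71$ ($h = -85 + 14 = -71$)
$Y{\left(a \right)} = -65$ ($Y{\left(a \right)} = 6 - 71 = -65$)
$\frac{1}{\frac{33034 + 47}{34559 + R{\left(-41,-129 \right)}} + Y{\left(148 - -56 \right)}} = \frac{1}{\frac{33034 + 47}{34559 + 113} - 65} = \frac{1}{\frac{33081}{34672} - 65} = \frac{1}{- \frac{2220599}{34672}} = - \frac{34672}{2220599}$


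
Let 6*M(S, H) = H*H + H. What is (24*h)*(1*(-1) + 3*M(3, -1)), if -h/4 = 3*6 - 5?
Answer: 1248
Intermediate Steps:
M(S, H) = H/6 + H**2/6 (M(S, H) = (H*H + H)/6 = (H**2 + H)/6 = (H + H**2)/6 = H/6 + H**2/6)
h = -52 (h = -4*(3*6 - 5) = -4*(18 - 5) = -4*13 = -52)
(24*h)*(1*(-1) + 3*M(3, -1)) = (24*(-52))*(1*(-1) + 3*((1/6)*(-1)*(1 - 1))) = -1248*(-1 + 3*((1/6)*(-1)*0)) = -1248*(-1 + 3*0) = -1248*(-1 + 0) = -1248*(-1) = 1248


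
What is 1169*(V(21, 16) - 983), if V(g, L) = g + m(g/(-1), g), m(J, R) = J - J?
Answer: -1124578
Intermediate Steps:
m(J, R) = 0
V(g, L) = g (V(g, L) = g + 0 = g)
1169*(V(21, 16) - 983) = 1169*(21 - 983) = 1169*(-962) = -1124578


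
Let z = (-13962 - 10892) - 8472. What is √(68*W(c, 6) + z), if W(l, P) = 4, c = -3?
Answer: I*√33054 ≈ 181.81*I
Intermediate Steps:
z = -33326 (z = -24854 - 8472 = -33326)
√(68*W(c, 6) + z) = √(68*4 - 33326) = √(272 - 33326) = √(-33054) = I*√33054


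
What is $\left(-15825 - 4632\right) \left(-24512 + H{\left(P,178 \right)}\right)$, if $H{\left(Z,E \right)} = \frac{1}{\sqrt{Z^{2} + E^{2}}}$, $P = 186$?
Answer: $501441984 - \frac{20457 \sqrt{16570}}{33140} \approx 5.0144 \cdot 10^{8}$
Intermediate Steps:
$H{\left(Z,E \right)} = \frac{1}{\sqrt{E^{2} + Z^{2}}}$
$\left(-15825 - 4632\right) \left(-24512 + H{\left(P,178 \right)}\right) = \left(-15825 - 4632\right) \left(-24512 + \frac{1}{\sqrt{178^{2} + 186^{2}}}\right) = - 20457 \left(-24512 + \frac{1}{\sqrt{31684 + 34596}}\right) = - 20457 \left(-24512 + \frac{1}{\sqrt{66280}}\right) = - 20457 \left(-24512 + \frac{\sqrt{16570}}{33140}\right) = 501441984 - \frac{20457 \sqrt{16570}}{33140}$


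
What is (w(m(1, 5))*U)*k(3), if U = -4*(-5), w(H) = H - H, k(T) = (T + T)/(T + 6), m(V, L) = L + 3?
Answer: 0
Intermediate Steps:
m(V, L) = 3 + L
k(T) = 2*T/(6 + T) (k(T) = (2*T)/(6 + T) = 2*T/(6 + T))
w(H) = 0
U = 20
(w(m(1, 5))*U)*k(3) = (0*20)*(2*3/(6 + 3)) = 0*(2*3/9) = 0*(2*3*(⅑)) = 0*(⅔) = 0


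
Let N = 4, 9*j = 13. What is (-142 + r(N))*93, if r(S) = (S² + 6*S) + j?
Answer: -28055/3 ≈ -9351.7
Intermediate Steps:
j = 13/9 (j = (⅑)*13 = 13/9 ≈ 1.4444)
r(S) = 13/9 + S² + 6*S (r(S) = (S² + 6*S) + 13/9 = 13/9 + S² + 6*S)
(-142 + r(N))*93 = (-142 + (13/9 + 4² + 6*4))*93 = (-142 + (13/9 + 16 + 24))*93 = (-142 + 373/9)*93 = -905/9*93 = -28055/3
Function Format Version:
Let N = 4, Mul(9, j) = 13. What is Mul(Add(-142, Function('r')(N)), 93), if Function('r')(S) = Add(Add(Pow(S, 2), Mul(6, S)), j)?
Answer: Rational(-28055, 3) ≈ -9351.7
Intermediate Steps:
j = Rational(13, 9) (j = Mul(Rational(1, 9), 13) = Rational(13, 9) ≈ 1.4444)
Function('r')(S) = Add(Rational(13, 9), Pow(S, 2), Mul(6, S)) (Function('r')(S) = Add(Add(Pow(S, 2), Mul(6, S)), Rational(13, 9)) = Add(Rational(13, 9), Pow(S, 2), Mul(6, S)))
Mul(Add(-142, Function('r')(N)), 93) = Mul(Add(-142, Add(Rational(13, 9), Pow(4, 2), Mul(6, 4))), 93) = Mul(Add(-142, Add(Rational(13, 9), 16, 24)), 93) = Mul(Add(-142, Rational(373, 9)), 93) = Mul(Rational(-905, 9), 93) = Rational(-28055, 3)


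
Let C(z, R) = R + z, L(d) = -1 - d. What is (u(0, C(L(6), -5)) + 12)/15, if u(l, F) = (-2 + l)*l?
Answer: ⅘ ≈ 0.80000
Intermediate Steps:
u(l, F) = l*(-2 + l)
(u(0, C(L(6), -5)) + 12)/15 = (0*(-2 + 0) + 12)/15 = (0*(-2) + 12)*(1/15) = (0 + 12)*(1/15) = 12*(1/15) = ⅘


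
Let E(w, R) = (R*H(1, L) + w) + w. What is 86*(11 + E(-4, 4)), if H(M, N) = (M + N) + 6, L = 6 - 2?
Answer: 4042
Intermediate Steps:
L = 4
H(M, N) = 6 + M + N
E(w, R) = 2*w + 11*R (E(w, R) = (R*(6 + 1 + 4) + w) + w = (R*11 + w) + w = (11*R + w) + w = (w + 11*R) + w = 2*w + 11*R)
86*(11 + E(-4, 4)) = 86*(11 + (2*(-4) + 11*4)) = 86*(11 + (-8 + 44)) = 86*(11 + 36) = 86*47 = 4042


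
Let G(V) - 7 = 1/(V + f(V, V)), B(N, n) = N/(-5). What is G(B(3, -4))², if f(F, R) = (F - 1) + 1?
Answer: 1369/36 ≈ 38.028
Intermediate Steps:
B(N, n) = -N/5 (B(N, n) = N*(-⅕) = -N/5)
f(F, R) = F (f(F, R) = (-1 + F) + 1 = F)
G(V) = 7 + 1/(2*V) (G(V) = 7 + 1/(V + V) = 7 + 1/(2*V))
G(B(3, -4))² = (7 + 1/(2*((-⅕*3))))² = (7 + 1/(2*(-⅗)))² = (7 + (½)*(-5/3))² = (7 - ⅚)² = (37/6)² = 1369/36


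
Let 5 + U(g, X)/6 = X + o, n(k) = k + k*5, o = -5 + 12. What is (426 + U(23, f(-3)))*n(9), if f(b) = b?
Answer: 22680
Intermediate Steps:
o = 7
n(k) = 6*k (n(k) = k + 5*k = 6*k)
U(g, X) = 12 + 6*X (U(g, X) = -30 + 6*(X + 7) = -30 + 6*(7 + X) = -30 + (42 + 6*X) = 12 + 6*X)
(426 + U(23, f(-3)))*n(9) = (426 + (12 + 6*(-3)))*(6*9) = (426 + (12 - 18))*54 = (426 - 6)*54 = 420*54 = 22680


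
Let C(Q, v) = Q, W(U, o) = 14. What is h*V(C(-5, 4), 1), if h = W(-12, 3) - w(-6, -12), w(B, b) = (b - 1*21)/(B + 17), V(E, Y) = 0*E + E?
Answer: -85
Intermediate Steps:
V(E, Y) = E (V(E, Y) = 0 + E = E)
w(B, b) = (-21 + b)/(17 + B) (w(B, b) = (b - 21)/(17 + B) = (-21 + b)/(17 + B))
h = 17 (h = 14 - (-21 - 12)/(17 - 6) = 14 - (-33)/11 = 14 - 1*(-3) = 14 + 3 = 17)
h*V(C(-5, 4), 1) = 17*(-5) = -85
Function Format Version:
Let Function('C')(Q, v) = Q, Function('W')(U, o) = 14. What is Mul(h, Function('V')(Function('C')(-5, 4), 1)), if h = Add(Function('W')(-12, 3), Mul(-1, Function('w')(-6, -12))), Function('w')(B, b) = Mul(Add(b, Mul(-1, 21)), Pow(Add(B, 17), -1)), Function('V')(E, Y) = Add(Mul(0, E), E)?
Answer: -85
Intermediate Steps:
Function('V')(E, Y) = E (Function('V')(E, Y) = Add(0, E) = E)
Function('w')(B, b) = Mul(Pow(Add(17, B), -1), Add(-21, b)) (Function('w')(B, b) = Mul(Add(b, -21), Pow(Add(17, B), -1)) = Mul(Add(-21, b), Pow(Add(17, B), -1)) = Mul(Pow(Add(17, B), -1), Add(-21, b)))
h = 17 (h = Add(14, Mul(-1, Mul(Pow(Add(17, -6), -1), Add(-21, -12)))) = Add(14, Mul(-1, Mul(Pow(11, -1), -33))) = Add(14, Mul(-1, Mul(Rational(1, 11), -33))) = Add(14, Mul(-1, -3)) = Add(14, 3) = 17)
Mul(h, Function('V')(Function('C')(-5, 4), 1)) = Mul(17, -5) = -85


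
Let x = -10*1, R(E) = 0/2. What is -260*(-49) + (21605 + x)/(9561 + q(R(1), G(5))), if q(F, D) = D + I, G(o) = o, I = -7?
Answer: 121803255/9559 ≈ 12742.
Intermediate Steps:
R(E) = 0 (R(E) = 0*(1/2) = 0)
q(F, D) = -7 + D (q(F, D) = D - 7 = -7 + D)
x = -10
-260*(-49) + (21605 + x)/(9561 + q(R(1), G(5))) = -260*(-49) + (21605 - 10)/(9561 + (-7 + 5)) = 12740 + 21595/(9561 - 2) = 12740 + 21595/9559 = 121803255/9559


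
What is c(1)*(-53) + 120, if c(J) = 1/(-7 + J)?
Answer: 773/6 ≈ 128.83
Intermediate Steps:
c(1)*(-53) + 120 = -53/(-7 + 1) + 120 = -53/(-6) + 120 = -⅙*(-53) + 120 = 53/6 + 120 = 773/6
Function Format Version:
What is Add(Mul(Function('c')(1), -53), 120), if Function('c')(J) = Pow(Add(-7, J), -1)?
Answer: Rational(773, 6) ≈ 128.83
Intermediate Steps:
Add(Mul(Function('c')(1), -53), 120) = Add(Mul(Pow(Add(-7, 1), -1), -53), 120) = Add(Mul(Pow(-6, -1), -53), 120) = Add(Mul(Rational(-1, 6), -53), 120) = Add(Rational(53, 6), 120) = Rational(773, 6)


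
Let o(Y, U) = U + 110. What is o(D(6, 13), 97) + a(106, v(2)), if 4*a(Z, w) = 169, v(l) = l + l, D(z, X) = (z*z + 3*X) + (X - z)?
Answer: 997/4 ≈ 249.25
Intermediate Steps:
D(z, X) = z² - z + 4*X (D(z, X) = (z² + 3*X) + (X - z) = z² - z + 4*X)
v(l) = 2*l
o(Y, U) = 110 + U
a(Z, w) = 169/4 (a(Z, w) = (¼)*169 = 169/4)
o(D(6, 13), 97) + a(106, v(2)) = (110 + 97) + 169/4 = 207 + 169/4 = 997/4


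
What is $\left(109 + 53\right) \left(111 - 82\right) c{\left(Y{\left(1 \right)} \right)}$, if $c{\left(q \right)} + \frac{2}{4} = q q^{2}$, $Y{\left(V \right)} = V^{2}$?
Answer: $2349$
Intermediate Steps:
$c{\left(q \right)} = - \frac{1}{2} + q^{3}$ ($c{\left(q \right)} = - \frac{1}{2} + q q^{2} = - \frac{1}{2} + q^{3}$)
$\left(109 + 53\right) \left(111 - 82\right) c{\left(Y{\left(1 \right)} \right)} = \left(109 + 53\right) \left(111 - 82\right) \left(- \frac{1}{2} + \left(1^{2}\right)^{3}\right) = 162 \cdot 29 \left(- \frac{1}{2} + 1^{3}\right) = 4698 \left(- \frac{1}{2} + 1\right) = 4698 \cdot \frac{1}{2} = 2349$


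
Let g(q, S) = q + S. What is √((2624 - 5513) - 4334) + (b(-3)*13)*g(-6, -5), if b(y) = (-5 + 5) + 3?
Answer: -429 + I*√7223 ≈ -429.0 + 84.988*I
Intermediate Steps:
g(q, S) = S + q
b(y) = 3 (b(y) = 0 + 3 = 3)
√((2624 - 5513) - 4334) + (b(-3)*13)*g(-6, -5) = √((2624 - 5513) - 4334) + (3*13)*(-5 - 6) = √(-2889 - 4334) + 39*(-11) = √(-7223) - 429 = I*√7223 - 429 = -429 + I*√7223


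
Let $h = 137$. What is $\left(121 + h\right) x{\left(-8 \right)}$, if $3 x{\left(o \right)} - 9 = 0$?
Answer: $774$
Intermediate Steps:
$x{\left(o \right)} = 3$ ($x{\left(o \right)} = 3 + \frac{1}{3} \cdot 0 = 3 + 0 = 3$)
$\left(121 + h\right) x{\left(-8 \right)} = \left(121 + 137\right) 3 = 258 \cdot 3 = 774$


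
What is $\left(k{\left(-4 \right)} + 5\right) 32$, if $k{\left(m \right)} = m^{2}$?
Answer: $672$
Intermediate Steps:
$\left(k{\left(-4 \right)} + 5\right) 32 = \left(\left(-4\right)^{2} + 5\right) 32 = \left(16 + 5\right) 32 = 21 \cdot 32 = 672$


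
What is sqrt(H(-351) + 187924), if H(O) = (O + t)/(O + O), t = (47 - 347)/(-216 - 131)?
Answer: sqrt(137667541114922)/27066 ≈ 433.50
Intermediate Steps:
t = 300/347 (t = -300/(-347) = -300*(-1/347) = 300/347 ≈ 0.86455)
H(O) = (300/347 + O)/(2*O) (H(O) = (O + 300/347)/(O + O) = (300/347 + O)/((2*O)) = (300/347 + O)*(1/(2*O)) = (300/347 + O)/(2*O))
sqrt(H(-351) + 187924) = sqrt((1/694)*(300 + 347*(-351))/(-351) + 187924) = sqrt((1/694)*(-1/351)*(300 - 121797) + 187924) = sqrt((1/694)*(-1/351)*(-121497) + 187924) = sqrt(40499/81198 + 187924) = sqrt(15259093451/81198) = sqrt(137667541114922)/27066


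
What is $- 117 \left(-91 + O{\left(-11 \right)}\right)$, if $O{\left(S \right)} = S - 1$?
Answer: $12051$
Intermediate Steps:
$O{\left(S \right)} = -1 + S$ ($O{\left(S \right)} = S - 1 = -1 + S$)
$- 117 \left(-91 + O{\left(-11 \right)}\right) = - 117 \left(-91 - 12\right) = \left(-117\right) \left(-103\right) = 12051$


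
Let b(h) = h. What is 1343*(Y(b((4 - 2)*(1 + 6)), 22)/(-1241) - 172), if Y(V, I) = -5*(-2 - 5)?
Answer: -16865473/73 ≈ -2.3103e+5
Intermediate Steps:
Y(V, I) = 35 (Y(V, I) = -5*(-7) = 35)
1343*(Y(b((4 - 2)*(1 + 6)), 22)/(-1241) - 172) = 1343*(35/(-1241) - 172) = 1343*(35*(-1/1241) - 172) = 1343*(-35/1241 - 172) = 1343*(-213487/1241) = -16865473/73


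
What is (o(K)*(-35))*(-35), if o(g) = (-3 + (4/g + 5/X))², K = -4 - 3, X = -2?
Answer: 180625/4 ≈ 45156.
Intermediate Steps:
K = -7
o(g) = (-11/2 + 4/g)² (o(g) = (-3 + (4/g + 5/(-2)))² = (-3 + (4/g + 5*(-½)))² = (-3 + (4/g - 5/2))² = (-3 + (-5/2 + 4/g))² = (-11/2 + 4/g)²)
(o(K)*(-35))*(-35) = (((¼)*(-8 + 11*(-7))²/(-7)²)*(-35))*(-35) = (((¼)*(1/49)*(-8 - 77)²)*(-35))*(-35) = (((¼)*(1/49)*(-85)²)*(-35))*(-35) = (((¼)*(1/49)*7225)*(-35))*(-35) = ((7225/196)*(-35))*(-35) = -36125/28*(-35) = 180625/4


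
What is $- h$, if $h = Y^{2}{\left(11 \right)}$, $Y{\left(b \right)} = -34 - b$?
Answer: $-2025$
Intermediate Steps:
$h = 2025$ ($h = \left(-34 - 11\right)^{2} = \left(-45\right)^{2} = 2025$)
$- h = \left(-1\right) 2025 = -2025$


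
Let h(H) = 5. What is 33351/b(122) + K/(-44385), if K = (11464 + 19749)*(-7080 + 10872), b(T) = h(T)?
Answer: 59232377/14795 ≈ 4003.5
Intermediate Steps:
b(T) = 5
K = 118359696 (K = 31213*3792 = 118359696)
33351/b(122) + K/(-44385) = 33351/5 + 118359696/(-44385) = 33351*(⅕) + 118359696*(-1/44385) = 33351/5 - 39453232/14795 = 59232377/14795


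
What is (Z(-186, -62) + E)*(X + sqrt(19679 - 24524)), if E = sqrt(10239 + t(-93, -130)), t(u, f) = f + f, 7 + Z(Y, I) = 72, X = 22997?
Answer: (65 + sqrt(9979))*(22997 + I*sqrt(4845)) ≈ 3.7921e+6 + 11478.0*I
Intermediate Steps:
Z(Y, I) = 65 (Z(Y, I) = -7 + 72 = 65)
t(u, f) = 2*f
E = sqrt(9979) (E = sqrt(10239 + 2*(-130)) = sqrt(10239 - 260) = sqrt(9979) ≈ 99.895)
(Z(-186, -62) + E)*(X + sqrt(19679 - 24524)) = (65 + sqrt(9979))*(22997 + sqrt(19679 - 24524)) = (65 + sqrt(9979))*(22997 + sqrt(-4845)) = (65 + sqrt(9979))*(22997 + I*sqrt(4845))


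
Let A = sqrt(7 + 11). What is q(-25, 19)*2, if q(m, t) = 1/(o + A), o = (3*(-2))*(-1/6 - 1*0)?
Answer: -2/17 + 6*sqrt(2)/17 ≈ 0.38149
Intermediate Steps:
o = 1 (o = -6*(-1*1/6 + 0) = -6*(-1/6 + 0) = -6*(-1/6) = 1)
A = 3*sqrt(2) (A = sqrt(18) = 3*sqrt(2) ≈ 4.2426)
q(m, t) = 1/(1 + 3*sqrt(2))
q(-25, 19)*2 = (-1/17 + 3*sqrt(2)/17)*2 = -2/17 + 6*sqrt(2)/17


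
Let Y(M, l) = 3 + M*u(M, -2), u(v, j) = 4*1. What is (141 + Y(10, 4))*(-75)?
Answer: -13800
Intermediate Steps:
u(v, j) = 4
Y(M, l) = 3 + 4*M (Y(M, l) = 3 + M*4 = 3 + 4*M)
(141 + Y(10, 4))*(-75) = (141 + (3 + 4*10))*(-75) = (141 + (3 + 40))*(-75) = (141 + 43)*(-75) = 184*(-75) = -13800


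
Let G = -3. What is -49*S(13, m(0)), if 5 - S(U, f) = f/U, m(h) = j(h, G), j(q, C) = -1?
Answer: -3234/13 ≈ -248.77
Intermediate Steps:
m(h) = -1
S(U, f) = 5 - f/U
-49*S(13, m(0)) = -49*(5 - 1*(-1)/13) = -49*(5 - 1*(-1)*1/13) = -49*(5 + 1/13) = -49*66/13 = -3234/13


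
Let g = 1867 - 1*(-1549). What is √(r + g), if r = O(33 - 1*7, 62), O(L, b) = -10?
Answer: √3406 ≈ 58.361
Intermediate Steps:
g = 3416 (g = 1867 + 1549 = 3416)
r = -10
√(r + g) = √(-10 + 3416) = √3406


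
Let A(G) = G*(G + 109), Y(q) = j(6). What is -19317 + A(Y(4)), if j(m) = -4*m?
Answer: -21357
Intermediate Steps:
Y(q) = -24 (Y(q) = -4*6 = -24)
A(G) = G*(109 + G)
-19317 + A(Y(4)) = -19317 - 24*(109 - 24) = -19317 - 24*85 = -19317 - 2040 = -21357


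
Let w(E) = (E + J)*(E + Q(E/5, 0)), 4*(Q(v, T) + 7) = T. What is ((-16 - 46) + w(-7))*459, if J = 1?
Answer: 10098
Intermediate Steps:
Q(v, T) = -7 + T/4
w(E) = (1 + E)*(-7 + E) (w(E) = (E + 1)*(E + (-7 + (1/4)*0)) = (1 + E)*(E + (-7 + 0)) = (1 + E)*(E - 7) = (1 + E)*(-7 + E))
((-16 - 46) + w(-7))*459 = ((-16 - 46) + (-7 + (-7)**2 - 6*(-7)))*459 = (-62 + (-7 + 49 + 42))*459 = (-62 + 84)*459 = 22*459 = 10098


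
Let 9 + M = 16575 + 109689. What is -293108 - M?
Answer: -419363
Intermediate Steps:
M = 126255 (M = -9 + (16575 + 109689) = -9 + 126264 = 126255)
-293108 - M = -293108 - 1*126255 = -293108 - 126255 = -419363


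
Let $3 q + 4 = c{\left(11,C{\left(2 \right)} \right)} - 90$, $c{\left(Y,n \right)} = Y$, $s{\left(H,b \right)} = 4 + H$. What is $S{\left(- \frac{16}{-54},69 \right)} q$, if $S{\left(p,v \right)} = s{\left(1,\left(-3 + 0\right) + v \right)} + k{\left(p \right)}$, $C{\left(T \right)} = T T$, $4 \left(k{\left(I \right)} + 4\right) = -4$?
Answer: $0$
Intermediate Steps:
$k{\left(I \right)} = -5$ ($k{\left(I \right)} = -4 + \frac{1}{4} \left(-4\right) = -4 - 1 = -5$)
$C{\left(T \right)} = T^{2}$
$S{\left(p,v \right)} = 0$ ($S{\left(p,v \right)} = \left(4 + 1\right) - 5 = 5 - 5 = 0$)
$q = - \frac{83}{3}$ ($q = - \frac{4}{3} + \frac{11 - 90}{3} = - \frac{4}{3} + \frac{1}{3} \left(-79\right) = - \frac{4}{3} - \frac{79}{3} = - \frac{83}{3} \approx -27.667$)
$S{\left(- \frac{16}{-54},69 \right)} q = 0 \left(- \frac{83}{3}\right) = 0$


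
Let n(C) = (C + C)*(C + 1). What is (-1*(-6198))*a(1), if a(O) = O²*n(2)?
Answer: 74376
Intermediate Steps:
n(C) = 2*C*(1 + C) (n(C) = (2*C)*(1 + C) = 2*C*(1 + C))
a(O) = 12*O² (a(O) = O²*(2*2*(1 + 2)) = O²*(2*2*3) = O²*12 = 12*O²)
(-1*(-6198))*a(1) = (-1*(-6198))*(12*1²) = 6198*(12*1) = 6198*12 = 74376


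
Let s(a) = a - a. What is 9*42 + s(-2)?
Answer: 378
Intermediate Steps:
s(a) = 0
9*42 + s(-2) = 9*42 + 0 = 378 + 0 = 378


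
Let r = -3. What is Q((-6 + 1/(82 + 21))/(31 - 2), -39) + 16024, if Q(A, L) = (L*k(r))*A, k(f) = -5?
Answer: 47743373/2987 ≈ 15984.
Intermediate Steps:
Q(A, L) = -5*A*L (Q(A, L) = (L*(-5))*A = (-5*L)*A = -5*A*L)
Q((-6 + 1/(82 + 21))/(31 - 2), -39) + 16024 = -5*(-6 + 1/(82 + 21))/(31 - 2)*(-39) + 16024 = -5*(-6 + 1/103)/29*(-39) + 16024 = -5*(-6 + 1/103)*(1/29)*(-39) + 16024 = -5*(-617/103*1/29)*(-39) + 16024 = -5*(-617/2987)*(-39) + 16024 = -120315/2987 + 16024 = 47743373/2987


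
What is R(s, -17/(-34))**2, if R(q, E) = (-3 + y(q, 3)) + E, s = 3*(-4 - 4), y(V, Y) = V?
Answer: 2809/4 ≈ 702.25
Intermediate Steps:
s = -24 (s = 3*(-8) = -24)
R(q, E) = -3 + E + q (R(q, E) = (-3 + q) + E = -3 + E + q)
R(s, -17/(-34))**2 = (-3 - 17/(-34) - 24)**2 = (-3 - 17*(-1/34) - 24)**2 = (-3 + 1/2 - 24)**2 = (-53/2)**2 = 2809/4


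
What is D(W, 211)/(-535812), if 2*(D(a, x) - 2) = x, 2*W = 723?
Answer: -215/1071624 ≈ -0.00020063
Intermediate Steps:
W = 723/2 (W = (½)*723 = 723/2 ≈ 361.50)
D(a, x) = 2 + x/2
D(W, 211)/(-535812) = (2 + (½)*211)/(-535812) = (2 + 211/2)*(-1/535812) = (215/2)*(-1/535812) = -215/1071624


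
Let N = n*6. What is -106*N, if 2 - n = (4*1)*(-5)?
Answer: -13992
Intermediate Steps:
n = 22 (n = 2 - 4*1*(-5) = 2 - 4*(-5) = 2 - 1*(-20) = 2 + 20 = 22)
N = 132 (N = 22*6 = 132)
-106*N = -106*132 = -13992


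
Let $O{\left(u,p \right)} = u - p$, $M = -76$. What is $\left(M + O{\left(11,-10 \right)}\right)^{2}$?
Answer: $3025$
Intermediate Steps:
$\left(M + O{\left(11,-10 \right)}\right)^{2} = \left(-76 + \left(11 - -10\right)\right)^{2} = \left(-76 + \left(11 + 10\right)\right)^{2} = \left(-76 + 21\right)^{2} = \left(-55\right)^{2} = 3025$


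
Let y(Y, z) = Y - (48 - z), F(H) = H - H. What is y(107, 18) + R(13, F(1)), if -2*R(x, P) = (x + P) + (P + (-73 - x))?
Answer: 227/2 ≈ 113.50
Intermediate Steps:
F(H) = 0
y(Y, z) = -48 + Y + z (y(Y, z) = Y + (-48 + z) = -48 + Y + z)
R(x, P) = 73/2 - P (R(x, P) = -((x + P) + (P + (-73 - x)))/2 = -((P + x) + (-73 + P - x))/2 = -(-73 + 2*P)/2 = 73/2 - P)
y(107, 18) + R(13, F(1)) = (-48 + 107 + 18) + (73/2 - 1*0) = 77 + (73/2 + 0) = 77 + 73/2 = 227/2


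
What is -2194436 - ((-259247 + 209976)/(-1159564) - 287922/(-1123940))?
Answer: -714991433514643877/325820090540 ≈ -2.1944e+6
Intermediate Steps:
-2194436 - ((-259247 + 209976)/(-1159564) - 287922/(-1123940)) = -2194436 - (-49271*(-1/1159564) - 287922*(-1/1123940)) = -2194436 - (49271/1159564 + 143961/561970) = -2194436 - 1*97310408437/325820090540 = -2194436 - 97310408437/325820090540 = -714991433514643877/325820090540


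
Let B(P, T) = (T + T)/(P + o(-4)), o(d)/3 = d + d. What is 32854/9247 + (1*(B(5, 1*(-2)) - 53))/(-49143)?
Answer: 30685613059/8634081099 ≈ 3.5540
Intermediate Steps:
o(d) = 6*d (o(d) = 3*(d + d) = 3*(2*d) = 6*d)
B(P, T) = 2*T/(-24 + P) (B(P, T) = (T + T)/(P + 6*(-4)) = (2*T)/(P - 24) = (2*T)/(-24 + P) = 2*T/(-24 + P))
32854/9247 + (1*(B(5, 1*(-2)) - 53))/(-49143) = 32854/9247 + (1*(2*(1*(-2))/(-24 + 5) - 53))/(-49143) = 32854*(1/9247) + (1*(2*(-2)/(-19) - 53))*(-1/49143) = 32854/9247 + (1*(2*(-2)*(-1/19) - 53))*(-1/49143) = 32854/9247 + (1*(4/19 - 53))*(-1/49143) = 32854/9247 + (1*(-1003/19))*(-1/49143) = 32854/9247 - 1003/19*(-1/49143) = 32854/9247 + 1003/933717 = 30685613059/8634081099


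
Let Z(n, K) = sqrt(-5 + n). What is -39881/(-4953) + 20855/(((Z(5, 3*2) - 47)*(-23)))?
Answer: 146406176/5354193 ≈ 27.344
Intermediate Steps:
-39881/(-4953) + 20855/(((Z(5, 3*2) - 47)*(-23))) = -39881/(-4953) + 20855/(((sqrt(-5 + 5) - 47)*(-23))) = -39881*(-1/4953) + 20855/(((sqrt(0) - 47)*(-23))) = 39881/4953 + 20855/(((0 - 47)*(-23))) = 39881/4953 + 20855/((-47*(-23))) = 39881/4953 + 20855/1081 = 146406176/5354193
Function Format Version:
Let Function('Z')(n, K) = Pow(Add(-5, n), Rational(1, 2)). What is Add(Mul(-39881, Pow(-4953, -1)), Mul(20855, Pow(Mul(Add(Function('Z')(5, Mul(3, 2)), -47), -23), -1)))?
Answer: Rational(146406176, 5354193) ≈ 27.344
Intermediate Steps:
Add(Mul(-39881, Pow(-4953, -1)), Mul(20855, Pow(Mul(Add(Function('Z')(5, Mul(3, 2)), -47), -23), -1))) = Add(Mul(-39881, Pow(-4953, -1)), Mul(20855, Pow(Mul(Add(Pow(Add(-5, 5), Rational(1, 2)), -47), -23), -1))) = Add(Mul(-39881, Rational(-1, 4953)), Mul(20855, Pow(Mul(Add(Pow(0, Rational(1, 2)), -47), -23), -1))) = Add(Rational(39881, 4953), Mul(20855, Pow(Mul(Add(0, -47), -23), -1))) = Add(Rational(39881, 4953), Mul(20855, Pow(Mul(-47, -23), -1))) = Add(Rational(39881, 4953), Mul(20855, Pow(1081, -1))) = Add(Rational(39881, 4953), Mul(20855, Rational(1, 1081))) = Add(Rational(39881, 4953), Rational(20855, 1081)) = Rational(146406176, 5354193)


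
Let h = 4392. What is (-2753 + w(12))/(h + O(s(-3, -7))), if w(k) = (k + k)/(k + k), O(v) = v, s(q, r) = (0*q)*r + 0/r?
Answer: -344/549 ≈ -0.62659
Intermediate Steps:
s(q, r) = 0 (s(q, r) = 0*r + 0 = 0 + 0 = 0)
w(k) = 1 (w(k) = (2*k)/((2*k)) = (2*k)*(1/(2*k)) = 1)
(-2753 + w(12))/(h + O(s(-3, -7))) = (-2753 + 1)/(4392 + 0) = -2752/4392 = -2752*1/4392 = -344/549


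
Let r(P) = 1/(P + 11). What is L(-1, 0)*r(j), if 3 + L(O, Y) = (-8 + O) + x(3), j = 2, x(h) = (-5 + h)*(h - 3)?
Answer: -12/13 ≈ -0.92308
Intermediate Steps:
x(h) = (-5 + h)*(-3 + h)
r(P) = 1/(11 + P)
L(O, Y) = -11 + O (L(O, Y) = -3 + ((-8 + O) + (15 + 3² - 8*3)) = -3 + ((-8 + O) + (15 + 9 - 24)) = -3 + ((-8 + O) + 0) = -3 + (-8 + O) = -11 + O)
L(-1, 0)*r(j) = (-11 - 1)/(11 + 2) = -12/13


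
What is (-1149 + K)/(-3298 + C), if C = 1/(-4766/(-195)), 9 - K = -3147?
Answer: -9565362/15718073 ≈ -0.60856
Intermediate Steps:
K = 3156 (K = 9 - 1*(-3147) = 9 + 3147 = 3156)
C = 195/4766 (C = 1/(-4766*(-1/195)) = 1/(4766/195) = 195/4766 ≈ 0.040915)
(-1149 + K)/(-3298 + C) = (-1149 + 3156)/(-3298 + 195/4766) = 2007/(-15718073/4766) = 2007*(-4766/15718073) = -9565362/15718073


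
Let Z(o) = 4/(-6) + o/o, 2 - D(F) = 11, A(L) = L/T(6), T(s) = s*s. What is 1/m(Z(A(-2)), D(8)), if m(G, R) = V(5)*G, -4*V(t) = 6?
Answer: -2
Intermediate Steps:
T(s) = s²
A(L) = L/36 (A(L) = L/(6²) = L/36)
D(F) = -9 (D(F) = 2 - 1*11 = 2 - 11 = -9)
Z(o) = ⅓ (Z(o) = 4*(-⅙) + 1 = -⅔ + 1 = ⅓)
V(t) = -3/2 (V(t) = -¼*6 = -3/2)
m(G, R) = -3*G/2
1/m(Z(A(-2)), D(8)) = 1/(-3/2*⅓) = 1/(-½) = -2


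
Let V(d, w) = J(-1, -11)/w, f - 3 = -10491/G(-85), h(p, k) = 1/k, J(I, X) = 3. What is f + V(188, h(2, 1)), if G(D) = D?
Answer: 11001/85 ≈ 129.42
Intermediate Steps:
f = 10746/85 (f = 3 - 10491/(-85) = 3 - 10491*(-1/85) = 3 + 10491/85 = 10746/85 ≈ 126.42)
V(d, w) = 3/w
f + V(188, h(2, 1)) = 10746/85 + 3/(1/1) = 10746/85 + 3/1 = 10746/85 + 3*1 = 10746/85 + 3 = 11001/85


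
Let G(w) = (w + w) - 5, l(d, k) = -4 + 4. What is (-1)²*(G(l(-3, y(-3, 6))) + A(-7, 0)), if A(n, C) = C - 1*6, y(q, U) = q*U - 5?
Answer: -11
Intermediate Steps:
y(q, U) = -5 + U*q (y(q, U) = U*q - 5 = -5 + U*q)
A(n, C) = -6 + C (A(n, C) = C - 6 = -6 + C)
l(d, k) = 0
G(w) = -5 + 2*w (G(w) = 2*w - 5 = -5 + 2*w)
(-1)²*(G(l(-3, y(-3, 6))) + A(-7, 0)) = (-1)²*((-5 + 2*0) + (-6 + 0)) = 1*((-5 + 0) - 6) = 1*(-5 - 6) = 1*(-11) = -11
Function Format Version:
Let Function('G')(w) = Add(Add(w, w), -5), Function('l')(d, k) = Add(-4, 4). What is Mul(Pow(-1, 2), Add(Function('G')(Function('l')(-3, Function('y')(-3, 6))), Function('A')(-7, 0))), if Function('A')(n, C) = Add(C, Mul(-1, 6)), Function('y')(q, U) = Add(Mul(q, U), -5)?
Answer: -11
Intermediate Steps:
Function('y')(q, U) = Add(-5, Mul(U, q)) (Function('y')(q, U) = Add(Mul(U, q), -5) = Add(-5, Mul(U, q)))
Function('A')(n, C) = Add(-6, C) (Function('A')(n, C) = Add(C, -6) = Add(-6, C))
Function('l')(d, k) = 0
Function('G')(w) = Add(-5, Mul(2, w)) (Function('G')(w) = Add(Mul(2, w), -5) = Add(-5, Mul(2, w)))
Mul(Pow(-1, 2), Add(Function('G')(Function('l')(-3, Function('y')(-3, 6))), Function('A')(-7, 0))) = Mul(Pow(-1, 2), Add(Add(-5, Mul(2, 0)), Add(-6, 0))) = Mul(1, Add(Add(-5, 0), -6)) = Mul(1, Add(-5, -6)) = Mul(1, -11) = -11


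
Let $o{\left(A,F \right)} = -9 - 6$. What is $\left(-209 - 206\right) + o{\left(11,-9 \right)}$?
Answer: $-430$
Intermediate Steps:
$o{\left(A,F \right)} = -15$
$\left(-209 - 206\right) + o{\left(11,-9 \right)} = \left(-209 - 206\right) - 15 = -415 - 15 = -430$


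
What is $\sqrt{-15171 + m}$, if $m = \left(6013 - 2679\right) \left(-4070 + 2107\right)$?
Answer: $i \sqrt{6559813} \approx 2561.2 i$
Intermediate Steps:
$m = -6544642$ ($m = 3334 \left(-1963\right) = -6544642$)
$\sqrt{-15171 + m} = \sqrt{-15171 - 6544642} = \sqrt{-6559813} = i \sqrt{6559813}$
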